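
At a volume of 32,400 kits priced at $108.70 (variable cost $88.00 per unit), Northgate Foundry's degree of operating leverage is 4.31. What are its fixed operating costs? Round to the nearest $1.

At 32,400 units, contribution = 32,400 × $20.70 = $670,680.00.
DOL = contribution / EBIT, so EBIT = $670,680.00 / 4.31 = $155,610.21.
Fixed costs = CM − EBIT = $670,680.00 − $155,610.21 = $515,070.

$515,070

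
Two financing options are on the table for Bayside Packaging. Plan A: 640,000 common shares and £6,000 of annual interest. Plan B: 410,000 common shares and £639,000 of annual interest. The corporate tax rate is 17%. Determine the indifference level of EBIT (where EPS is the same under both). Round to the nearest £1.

£1,767,391

Set EPS_A = EPS_B: (EBIT − £6,000)(1 − 0.17) ÷ 640,000 = (EBIT − £639,000)(1 − 0.17) ÷ 410,000.
The (1 − t) factor cancels: (EBIT − 6,000) × 410,000 = (EBIT − 639,000) × 640,000.
Solving, EBIT = (639,000·640,000 − 6,000·410,000) / (640,000 − 410,000) = 406,500,000,000 / 230,000 = 1,767,391.30.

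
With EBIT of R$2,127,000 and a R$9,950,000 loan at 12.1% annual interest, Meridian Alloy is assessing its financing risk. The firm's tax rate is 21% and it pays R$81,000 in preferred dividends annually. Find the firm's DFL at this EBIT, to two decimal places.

2.59

Interest = R$1,203,950.00.
Preferred dividends grossed up pre-tax: R$81,000 / (1 − 0.21) = R$102,531.65.
DFL = EBIT ÷ [EBIT − I − D_p/(1−t)] = R$2,127,000 ÷ [R$2,127,000 − R$1,203,950.00 − R$102,531.65] = R$2,127,000 ÷ R$820,518.35 = 2.5923.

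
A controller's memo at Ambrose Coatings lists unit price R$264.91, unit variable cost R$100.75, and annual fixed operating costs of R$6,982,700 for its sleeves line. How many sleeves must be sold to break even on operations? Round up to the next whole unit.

42,536 sleeves

Unit CM = price − variable cost = R$264.91 − R$100.75 = R$164.16.
Break-even Q = R$6,982,700 / R$164.16 = 42,535.94 → 42,536 sleeves.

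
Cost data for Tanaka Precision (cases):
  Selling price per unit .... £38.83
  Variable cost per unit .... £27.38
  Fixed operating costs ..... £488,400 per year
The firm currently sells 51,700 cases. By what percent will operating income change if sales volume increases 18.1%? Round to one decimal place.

+103.5%

Contribution at this volume is 51,700 × £11.45 = £591,965.00.
Operating income = contribution − fixed costs = £591,965.00 − £488,400 = £103,565.00.
DOL = contribution ÷ EBIT = £591,965.00 ÷ £103,565.00 = 5.7159.
Operating income changes by 5.7159 × +18.1% = +103.5%.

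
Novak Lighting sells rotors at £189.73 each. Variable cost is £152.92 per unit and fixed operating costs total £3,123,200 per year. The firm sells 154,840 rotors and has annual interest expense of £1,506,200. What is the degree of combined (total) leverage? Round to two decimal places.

At 154,840 units, contribution = 154,840 × £36.81 = £5,699,660.40.
EBIT = £5,699,660.40 − £3,123,200 = £2,576,460.40. Interest = £1,506,200.00, so EBIT − I = £1,070,260.40.
Degree of total leverage = total CM / (EBIT − interest) = £5,699,660.40 / £1,070,260.40 = 5.3255.

5.33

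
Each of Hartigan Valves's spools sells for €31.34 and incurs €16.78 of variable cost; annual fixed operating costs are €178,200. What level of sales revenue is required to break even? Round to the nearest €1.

CM per unit = €31.34 − €16.78 = €14.56; CM ratio = €14.56 / €31.34 = 0.4646.
Break-even revenue = fixed costs × price ÷ CM = €178,200 × €31.34 ÷ €14.56 = €383,571.

€383,571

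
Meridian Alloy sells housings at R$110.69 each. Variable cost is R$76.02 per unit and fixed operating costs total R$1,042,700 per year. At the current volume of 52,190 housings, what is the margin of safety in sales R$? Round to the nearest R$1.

R$2,447,910

Contribution margin per unit = R$110.69 − R$76.02 = R$34.67. Break-even units = R$1,042,700 ÷ R$34.67 = 30,074.99; break-even revenue = 30,074.99 × R$110.69 = R$3,329,000.95.
Actual sales revenue = 52,190 × R$110.69 = R$5,776,911.10.
Margin of safety = R$5,776,911.10 − R$3,329,000.95 = R$2,447,910.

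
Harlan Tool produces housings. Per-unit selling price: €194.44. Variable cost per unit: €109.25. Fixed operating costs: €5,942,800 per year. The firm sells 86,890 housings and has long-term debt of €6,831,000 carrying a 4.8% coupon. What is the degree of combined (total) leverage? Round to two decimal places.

6.54

Contribution at this volume is 86,890 × €85.19 = €7,402,159.10.
Operating income = contribution − fixed costs = €7,402,159.10 − €5,942,800 = €1,459,359.10. Interest = €327,888.00.
DOL = €7,402,159.10 ÷ €1,459,359.10 = 5.0722; DFL = €1,459,359.10 ÷ €1,131,471.10 = 1.2898.
DCL = DOL × DFL = 5.0722 × 1.2898 = 6.5421.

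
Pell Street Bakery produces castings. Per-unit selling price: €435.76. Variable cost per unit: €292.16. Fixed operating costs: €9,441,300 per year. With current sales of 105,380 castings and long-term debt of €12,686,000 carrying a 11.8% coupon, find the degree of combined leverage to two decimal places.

3.61

At 105,380 units, contribution = 105,380 × €143.60 = €15,132,568.00.
Operating income = contribution − fixed costs = €15,132,568.00 − €9,441,300 = €5,691,268.00. Interest = €1,496,948.00, so EBIT − I = €4,194,320.00.
Degree of total leverage = total CM / (EBIT − interest) = €15,132,568.00 / €4,194,320.00 = 3.6079.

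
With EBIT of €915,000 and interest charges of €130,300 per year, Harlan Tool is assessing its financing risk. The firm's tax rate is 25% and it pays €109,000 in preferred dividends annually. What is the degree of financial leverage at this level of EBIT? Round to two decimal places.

Interest = €130,300.00.
Preferred dividends grossed up pre-tax: €109,000 / (1 − 0.25) = €145,333.33.
DFL = EBIT ÷ [EBIT − I − D_p/(1−t)] = €915,000 ÷ [€915,000 − €130,300.00 − €145,333.33] = €915,000 ÷ €639,366.67 = 1.4311.

1.43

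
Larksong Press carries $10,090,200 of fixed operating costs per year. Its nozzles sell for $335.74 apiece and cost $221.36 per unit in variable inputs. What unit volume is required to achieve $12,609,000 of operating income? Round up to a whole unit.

198,455 nozzles

Each unit contributes $335.74 − $221.36 = $114.38.
Required volume = (fixed costs + target profit) ÷ CM = ($10,090,200 + $12,609,000) ÷ $114.38 = 198,454.28, so 198,455 nozzles.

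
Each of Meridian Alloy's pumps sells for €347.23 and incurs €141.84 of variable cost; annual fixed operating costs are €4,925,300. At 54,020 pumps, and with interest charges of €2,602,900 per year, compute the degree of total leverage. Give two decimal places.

3.11

Contribution at this volume is 54,020 × €205.39 = €11,095,167.80.
Subtracting fixed costs: EBIT = €11,095,167.80 − €4,925,300 = €6,169,867.80. Interest = €2,602,900.00, so EBIT − I = €3,566,967.80.
DCL = contribution ÷ (EBIT − I) = €11,095,167.80 ÷ €3,566,967.80 = 3.1105.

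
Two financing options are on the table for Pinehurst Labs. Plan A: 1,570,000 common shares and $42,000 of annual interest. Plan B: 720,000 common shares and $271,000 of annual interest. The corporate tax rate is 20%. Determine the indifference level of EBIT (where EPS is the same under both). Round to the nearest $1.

At indifference, (EBIT − 42,000)(1 − t)/1,570,000 = (EBIT − 271,000)(1 − t)/720,000.
Cancelling (1 − t) and cross-multiplying: 720,000·(EBIT − 42,000) = 1,570,000·(EBIT − 271,000).
Solving, EBIT = (271,000·1,570,000 − 42,000·720,000) / (1,570,000 − 720,000) = 395,230,000,000 / 850,000 = 464,976.47.

$464,976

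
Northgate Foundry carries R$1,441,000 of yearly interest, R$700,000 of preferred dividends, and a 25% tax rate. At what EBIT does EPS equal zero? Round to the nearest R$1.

Grossing the preferred dividend up to pre-tax terms: R$700,000 / (1 − 0.25) = R$933,333.33.
Financial break-even EBIT = interest + D_p ÷ (1 − t) = R$1,441,000 + R$933,333.33 = R$2,374,333.33.

R$2,374,333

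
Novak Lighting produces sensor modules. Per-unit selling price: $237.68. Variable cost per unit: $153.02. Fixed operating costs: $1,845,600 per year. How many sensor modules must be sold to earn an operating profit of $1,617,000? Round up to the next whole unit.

Contribution margin per unit = $237.68 − $153.02 = $84.66.
Need Q such that Q × $84.66 − $1,845,600 = $1,617,000, i.e. Q = $3,462,600 / $84.66 = 40,900.07 → 40,901.

40,901 sensor modules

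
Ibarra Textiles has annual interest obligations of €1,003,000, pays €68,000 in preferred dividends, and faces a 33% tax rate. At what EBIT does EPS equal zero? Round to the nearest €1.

€1,104,493

Grossing the preferred dividend up to pre-tax terms: €68,000 / (1 − 0.33) = €101,492.54.
Financial break-even EBIT = interest + D_p ÷ (1 − t) = €1,003,000 + €101,492.54 = €1,104,492.54.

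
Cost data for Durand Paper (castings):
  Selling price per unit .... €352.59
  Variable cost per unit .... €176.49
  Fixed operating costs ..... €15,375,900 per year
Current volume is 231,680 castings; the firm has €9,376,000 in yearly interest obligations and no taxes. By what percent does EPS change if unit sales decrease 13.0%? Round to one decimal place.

-33.1%

At 231,680 units, contribution = 231,680 × €176.10 = €40,798,848.00.
Operating income = contribution − fixed costs = €40,798,848.00 − €15,375,900 = €25,422,948.00.
After interest of €9,376,000.00, pre-tax earnings = €16,046,948.00.
DCL = total CM / (EBIT − I) = €40,798,848.00 / €16,046,948.00 = 2.5425.
%ΔEPS = DCL × %ΔSales = 2.5425 × -13.0% = -33.1%.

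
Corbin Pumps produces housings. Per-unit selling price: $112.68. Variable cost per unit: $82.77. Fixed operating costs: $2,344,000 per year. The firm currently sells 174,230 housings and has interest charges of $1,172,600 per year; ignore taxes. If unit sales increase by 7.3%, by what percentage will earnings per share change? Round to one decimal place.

Contribution at this volume is 174,230 × $29.91 = $5,211,219.30.
Subtracting fixed costs: EBIT = $5,211,219.30 − $2,344,000 = $2,867,219.30.
Interest = $1,172,600.00, so EBIT − I = $1,694,619.30.
DCL = total CM / (EBIT − I) = $5,211,219.30 / $1,694,619.30 = 3.0752.
EPS therefore changes by 3.0752 × (+7.3%) = +22.4%.

+22.4%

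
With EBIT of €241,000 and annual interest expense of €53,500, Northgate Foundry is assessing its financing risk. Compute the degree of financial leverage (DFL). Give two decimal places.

1.29

Interest = €53,500.00.
Degree of financial leverage = EBIT / (EBIT − interest) = €241,000 / €187,500.00 = 1.2853.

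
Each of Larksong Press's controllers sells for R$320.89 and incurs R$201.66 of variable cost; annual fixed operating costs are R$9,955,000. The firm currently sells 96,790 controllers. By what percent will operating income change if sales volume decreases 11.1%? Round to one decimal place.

At 96,790 units, contribution = 96,790 × R$119.23 = R$11,540,271.70.
Operating income = contribution − fixed costs = R$11,540,271.70 − R$9,955,000 = R$1,585,271.70.
So DOL = total CM / EBIT = R$11,540,271.70 / R$1,585,271.70 = 7.2797.
Operating income changes by 7.2797 × -11.1% = -80.8%.

-80.8%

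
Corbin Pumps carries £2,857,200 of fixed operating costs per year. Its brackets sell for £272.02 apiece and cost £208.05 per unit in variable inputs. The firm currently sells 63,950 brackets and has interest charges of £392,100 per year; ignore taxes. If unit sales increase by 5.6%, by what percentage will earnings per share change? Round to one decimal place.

At 63,950 units, contribution = 63,950 × £63.97 = £4,090,881.50.
EBIT = £4,090,881.50 − £2,857,200 = £1,233,681.50.
After interest of £392,100.00, pre-tax earnings = £841,581.50.
Degree of combined leverage = contribution ÷ (EBIT − I) = £4,090,881.50 ÷ £841,581.50 = 4.8609.
%ΔEPS = DCL × %ΔSales = 4.8609 × +5.6% = +27.2%.

+27.2%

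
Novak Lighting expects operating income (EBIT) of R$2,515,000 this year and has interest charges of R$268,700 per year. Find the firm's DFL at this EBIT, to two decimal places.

1.12

Interest = R$268,700.00.
Degree of financial leverage = EBIT / (EBIT − interest) = R$2,515,000 / R$2,246,300.00 = 1.1196.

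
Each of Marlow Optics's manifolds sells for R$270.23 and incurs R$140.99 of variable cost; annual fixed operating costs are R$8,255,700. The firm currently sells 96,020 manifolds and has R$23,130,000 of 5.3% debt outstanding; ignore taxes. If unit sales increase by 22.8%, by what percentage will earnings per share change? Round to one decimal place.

Contribution at this volume is 96,020 × R$129.24 = R$12,409,624.80.
EBIT = R$12,409,624.80 − R$8,255,700 = R$4,153,924.80.
Interest = R$1,225,890.00, so EBIT − I = R$2,928,034.80.
DCL = total CM / (EBIT − I) = R$12,409,624.80 / R$2,928,034.80 = 4.2382.
EPS therefore changes by 4.2382 × (+22.8%) = +96.6%.

+96.6%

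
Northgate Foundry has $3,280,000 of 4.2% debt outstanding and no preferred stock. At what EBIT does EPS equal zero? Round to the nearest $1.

$137,760

Annual interest = 4.2% × $3,280,000 = $137,760.00.
With no preferred dividends, EPS = 0 when EBIT exactly covers interest, so the financial break-even EBIT is $137,760.00.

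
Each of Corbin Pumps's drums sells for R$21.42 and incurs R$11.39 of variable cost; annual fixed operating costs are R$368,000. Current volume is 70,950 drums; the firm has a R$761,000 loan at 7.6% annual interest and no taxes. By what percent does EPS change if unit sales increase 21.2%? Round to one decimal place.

Contribution at this volume is 70,950 × R$10.03 = R$711,628.50.
Subtracting fixed costs: EBIT = R$711,628.50 − R$368,000 = R$343,628.50.
After interest of R$57,836.00, pre-tax earnings = R$285,792.50.
Degree of combined leverage = contribution ÷ (EBIT − I) = R$711,628.50 ÷ R$285,792.50 = 2.4900.
EPS therefore changes by 2.4900 × (+21.2%) = +52.8%.

+52.8%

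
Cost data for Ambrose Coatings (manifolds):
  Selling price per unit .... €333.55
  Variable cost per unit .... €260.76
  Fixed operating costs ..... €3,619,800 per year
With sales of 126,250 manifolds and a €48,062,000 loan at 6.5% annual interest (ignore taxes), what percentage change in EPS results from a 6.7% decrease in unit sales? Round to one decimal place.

-25.2%

Contribution at this volume is 126,250 × €72.79 = €9,189,737.50.
Subtracting fixed costs: EBIT = €9,189,737.50 − €3,619,800 = €5,569,937.50.
After interest of €3,124,030.00, pre-tax earnings = €2,445,907.50.
DCL = total CM / (EBIT − I) = €9,189,737.50 / €2,445,907.50 = 3.7572.
%ΔEPS = DCL × %ΔSales = 3.7572 × -6.7% = -25.2%.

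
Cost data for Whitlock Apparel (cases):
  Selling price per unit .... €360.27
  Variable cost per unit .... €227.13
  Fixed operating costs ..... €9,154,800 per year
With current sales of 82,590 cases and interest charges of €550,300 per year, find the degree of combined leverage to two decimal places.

Contribution at this volume is 82,590 × €133.14 = €10,996,032.60.
EBIT = €10,996,032.60 − €9,154,800 = €1,841,232.60. Interest = €550,300.00.
DOL = €10,996,032.60 ÷ €1,841,232.60 = 5.9721; DFL = €1,841,232.60 ÷ €1,290,932.60 = 1.4263.
DCL = DOL × DFL = 5.9721 × 1.4263 = 8.5180.

8.52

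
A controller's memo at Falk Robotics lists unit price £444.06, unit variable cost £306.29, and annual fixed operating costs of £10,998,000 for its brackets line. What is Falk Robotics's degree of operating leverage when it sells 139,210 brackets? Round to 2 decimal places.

Total contribution margin = 139,210 × £137.77 = £19,178,961.70.
Operating income = contribution − fixed costs = £19,178,961.70 − £10,998,000 = £8,180,961.70.
Degree of operating leverage = £19,178,961.70 / £8,180,961.70 = 2.3443.

2.34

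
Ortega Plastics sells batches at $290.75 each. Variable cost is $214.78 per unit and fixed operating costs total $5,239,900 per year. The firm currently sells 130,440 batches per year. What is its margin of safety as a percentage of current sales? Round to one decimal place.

47.1%

Each unit contributes $290.75 − $214.78 = $75.97. Break-even units = $5,239,900 ÷ $75.97 = 68,973.28; break-even revenue = 68,973.28 × $290.75 = $20,053,980.85.
Actual sales revenue = 130,440 × $290.75 = $37,925,430.00.
Margin of safety = ($37,925,430.00 − $20,053,980.85) ÷ $37,925,430.00 = 47.1%.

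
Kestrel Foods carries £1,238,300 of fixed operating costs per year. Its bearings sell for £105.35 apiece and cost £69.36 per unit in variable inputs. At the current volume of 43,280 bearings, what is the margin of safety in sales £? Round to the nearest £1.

£934,794

Unit CM = price − variable cost = £105.35 − £69.36 = £35.99. Break-even units = £1,238,300 ÷ £35.99 = 34,406.78; break-even revenue = 34,406.78 × £105.35 = £3,624,754.24.
Current sales = 43,280 × £105.35 = £4,559,548.00.
Margin of safety = £4,559,548.00 − £3,624,754.24 = £934,794.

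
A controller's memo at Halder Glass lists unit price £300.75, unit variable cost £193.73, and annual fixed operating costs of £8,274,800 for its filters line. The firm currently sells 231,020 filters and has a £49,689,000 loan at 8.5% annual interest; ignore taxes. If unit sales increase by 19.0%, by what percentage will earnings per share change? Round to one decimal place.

Total contribution margin = 231,020 × £107.02 = £24,723,760.40.
EBIT = £24,723,760.40 − £8,274,800 = £16,448,960.40.
After interest of £4,223,565.00, pre-tax earnings = £12,225,395.40.
Degree of combined leverage = contribution ÷ (EBIT − I) = £24,723,760.40 ÷ £12,225,395.40 = 2.0223.
%ΔEPS = DCL × %ΔSales = 2.0223 × +19.0% = +38.4%.

+38.4%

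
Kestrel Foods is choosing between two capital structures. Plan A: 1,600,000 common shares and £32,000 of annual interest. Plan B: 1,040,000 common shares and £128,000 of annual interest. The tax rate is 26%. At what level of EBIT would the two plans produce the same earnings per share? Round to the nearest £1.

Set EPS_A = EPS_B: (EBIT − £32,000)(1 − 0.26) ÷ 1,600,000 = (EBIT − £128,000)(1 − 0.26) ÷ 1,040,000.
The (1 − t) factor cancels: (EBIT − 32,000) × 1,040,000 = (EBIT − 128,000) × 1,600,000.
Solving, EBIT = (128,000·1,600,000 − 32,000·1,040,000) / (1,600,000 − 1,040,000) = 171,520,000,000 / 560,000 = 306,285.71.

£306,286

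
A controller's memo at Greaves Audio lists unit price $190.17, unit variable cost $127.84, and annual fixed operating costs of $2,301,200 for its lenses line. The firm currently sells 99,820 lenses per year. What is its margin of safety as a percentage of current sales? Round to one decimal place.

Contribution margin per unit = $190.17 − $127.84 = $62.33. Break-even units = $2,301,200 ÷ $62.33 = 36,919.62; break-even revenue = 36,919.62 × $190.17 = $7,021,004.40.
Actual sales revenue = 99,820 × $190.17 = $18,982,769.40.
Margin of safety = ($18,982,769.40 − $7,021,004.40) ÷ $18,982,769.40 = 63.0%.

63.0%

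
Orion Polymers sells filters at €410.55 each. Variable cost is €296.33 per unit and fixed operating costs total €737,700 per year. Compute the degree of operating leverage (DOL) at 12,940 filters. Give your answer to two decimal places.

Total contribution margin = 12,940 × €114.22 = €1,478,006.80.
EBIT = €1,478,006.80 − €737,700 = €740,306.80.
DOL = contribution ÷ EBIT = €1,478,006.80 ÷ €740,306.80 = 1.9965.

2.00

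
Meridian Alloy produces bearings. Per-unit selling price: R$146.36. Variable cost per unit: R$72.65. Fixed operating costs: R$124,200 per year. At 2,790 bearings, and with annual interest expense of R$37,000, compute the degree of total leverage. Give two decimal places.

4.63

Total contribution margin = 2,790 × R$73.71 = R$205,650.90.
Operating income = contribution − fixed costs = R$205,650.90 − R$124,200 = R$81,450.90. Interest = R$37,000.00.
DOL = R$205,650.90 ÷ R$81,450.90 = 2.5248; DFL = R$81,450.90 ÷ R$44,450.90 = 1.8324.
Combined leverage = 2.5248 × 1.8324 = 4.6264.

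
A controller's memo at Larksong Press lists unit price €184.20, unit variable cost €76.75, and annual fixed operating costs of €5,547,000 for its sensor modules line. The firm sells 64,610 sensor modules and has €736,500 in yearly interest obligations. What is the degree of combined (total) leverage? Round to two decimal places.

At 64,610 units, contribution = 64,610 × €107.45 = €6,942,344.50.
Subtracting fixed costs: EBIT = €6,942,344.50 − €5,547,000 = €1,395,344.50. Interest = €736,500.00, so EBIT − I = €658,844.50.
Degree of total leverage = total CM / (EBIT − interest) = €6,942,344.50 / €658,844.50 = 10.5372.

10.54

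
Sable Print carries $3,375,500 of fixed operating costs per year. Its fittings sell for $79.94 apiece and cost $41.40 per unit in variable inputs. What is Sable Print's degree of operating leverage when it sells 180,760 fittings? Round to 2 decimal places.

1.94

At 180,760 units, contribution = 180,760 × $38.54 = $6,966,490.40.
EBIT = $6,966,490.40 − $3,375,500 = $3,590,990.40.
Degree of operating leverage = $6,966,490.40 / $3,590,990.40 = 1.9400.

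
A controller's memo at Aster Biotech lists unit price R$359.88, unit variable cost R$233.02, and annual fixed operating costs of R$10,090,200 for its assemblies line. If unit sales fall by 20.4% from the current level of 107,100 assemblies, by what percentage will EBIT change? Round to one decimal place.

-79.3%

Total contribution margin = 107,100 × R$126.86 = R$13,586,706.00.
Subtracting fixed costs: EBIT = R$13,586,706.00 − R$10,090,200 = R$3,496,506.00.
DOL = contribution ÷ EBIT = R$13,586,706.00 ÷ R$3,496,506.00 = 3.8858.
So EBIT moves 3.8858 × (-20.4%) = -79.3%.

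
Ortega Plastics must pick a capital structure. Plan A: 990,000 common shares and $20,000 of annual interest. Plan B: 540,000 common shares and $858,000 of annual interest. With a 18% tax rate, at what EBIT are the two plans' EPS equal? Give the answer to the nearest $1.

At indifference, (EBIT − 20,000)(1 − t)/990,000 = (EBIT − 858,000)(1 − t)/540,000.
The (1 − t) factor cancels: (EBIT − 20,000) × 540,000 = (EBIT − 858,000) × 990,000.
Solving, EBIT = (858,000·990,000 − 20,000·540,000) / (990,000 − 540,000) = 838,620,000,000 / 450,000 = 1,863,600.00.

$1,863,600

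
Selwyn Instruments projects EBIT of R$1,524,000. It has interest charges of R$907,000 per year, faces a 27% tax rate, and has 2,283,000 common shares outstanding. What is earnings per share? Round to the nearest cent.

Pre-tax income = R$1,524,000 − R$907,000.00 = R$617,000.00.
Net income = R$617,000.00 × (1 − 0.27) = R$450,410.00.
Per share: R$450,410.00 / 2,283,000 shares = R$0.20.

R$0.20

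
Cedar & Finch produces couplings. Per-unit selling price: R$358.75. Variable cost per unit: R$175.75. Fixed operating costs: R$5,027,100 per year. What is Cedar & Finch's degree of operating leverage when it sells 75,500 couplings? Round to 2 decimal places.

1.57

Total contribution margin = 75,500 × R$183.00 = R$13,816,500.00.
EBIT = R$13,816,500.00 − R$5,027,100 = R$8,789,400.00.
DOL = contribution ÷ EBIT = R$13,816,500.00 ÷ R$8,789,400.00 = 1.5720.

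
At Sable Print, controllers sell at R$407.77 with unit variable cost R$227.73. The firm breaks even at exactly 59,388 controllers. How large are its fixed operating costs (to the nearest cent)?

Contribution margin per unit = R$407.77 − R$227.73 = R$180.04.
Fixed costs = break-even units × CM = 59,388 × R$180.04 = R$10,692,215.52.

R$10,692,215.52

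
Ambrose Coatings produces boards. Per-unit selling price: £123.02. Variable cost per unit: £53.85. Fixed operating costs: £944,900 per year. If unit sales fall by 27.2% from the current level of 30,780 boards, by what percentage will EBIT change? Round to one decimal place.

Total contribution margin = 30,780 × £69.17 = £2,129,052.60.
Operating income = contribution − fixed costs = £2,129,052.60 − £944,900 = £1,184,152.60.
DOL = contribution ÷ EBIT = £2,129,052.60 ÷ £1,184,152.60 = 1.7980.
Operating income changes by 1.7980 × -27.2% = -48.9%.

-48.9%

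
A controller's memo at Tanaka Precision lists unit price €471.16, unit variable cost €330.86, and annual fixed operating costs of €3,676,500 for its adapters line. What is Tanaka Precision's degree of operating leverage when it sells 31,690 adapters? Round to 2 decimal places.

5.78

Contribution at this volume is 31,690 × €140.30 = €4,446,107.00.
EBIT = €4,446,107.00 − €3,676,500 = €769,607.00.
DOL = contribution ÷ EBIT = €4,446,107.00 ÷ €769,607.00 = 5.7771.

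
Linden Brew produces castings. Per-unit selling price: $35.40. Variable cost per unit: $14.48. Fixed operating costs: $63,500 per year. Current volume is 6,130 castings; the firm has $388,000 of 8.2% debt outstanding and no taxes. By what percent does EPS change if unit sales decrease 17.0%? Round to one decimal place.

Total contribution margin = 6,130 × $20.92 = $128,239.60.
Subtracting fixed costs: EBIT = $128,239.60 − $63,500 = $64,739.60.
Interest = $31,816.00, so EBIT − I = $32,923.60.
Degree of combined leverage = contribution ÷ (EBIT − I) = $128,239.60 ÷ $32,923.60 = 3.8951.
%ΔEPS = DCL × %ΔSales = 3.8951 × -17.0% = -66.2%.

-66.2%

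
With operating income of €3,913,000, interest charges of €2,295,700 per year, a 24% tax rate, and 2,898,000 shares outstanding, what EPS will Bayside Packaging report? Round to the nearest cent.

€0.42

Interest = €2,295,700.00, so EBT = €3,913,000 − €2,295,700.00 = €1,617,300.00.
After tax at 24%: net income = €1,617,300.00 × 0.76 = €1,229,148.00.
EPS = €1,229,148.00 ÷ 2,898,000 = €0.42.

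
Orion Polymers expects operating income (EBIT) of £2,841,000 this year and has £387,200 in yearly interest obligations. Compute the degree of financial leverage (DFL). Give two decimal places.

Interest = £387,200.00.
DFL = EBIT ÷ (EBIT − I) = £2,841,000 ÷ (£2,841,000 − £387,200.00) = £2,841,000 ÷ £2,453,800.00 = 1.1578.

1.16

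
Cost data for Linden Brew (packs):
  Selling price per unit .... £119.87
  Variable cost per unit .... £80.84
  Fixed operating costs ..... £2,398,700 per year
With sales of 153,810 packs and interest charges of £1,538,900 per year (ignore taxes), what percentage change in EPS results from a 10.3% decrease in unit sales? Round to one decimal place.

-29.9%

At 153,810 units, contribution = 153,810 × £39.03 = £6,003,204.30.
Subtracting fixed costs: EBIT = £6,003,204.30 − £2,398,700 = £3,604,504.30.
Interest = £1,538,900.00, so EBIT − I = £2,065,604.30.
DCL = total CM / (EBIT − I) = £6,003,204.30 / £2,065,604.30 = 2.9063.
EPS therefore changes by 2.9063 × (-10.3%) = -29.9%.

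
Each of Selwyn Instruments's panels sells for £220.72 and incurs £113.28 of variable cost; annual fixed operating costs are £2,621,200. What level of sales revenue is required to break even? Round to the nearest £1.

CM per unit = £220.72 − £113.28 = £107.44; CM ratio = £107.44 / £220.72 = 0.4868.
Break-even revenue = fixed costs × price ÷ CM = £2,621,200 × £220.72 ÷ £107.44 = £5,384,878.

£5,384,878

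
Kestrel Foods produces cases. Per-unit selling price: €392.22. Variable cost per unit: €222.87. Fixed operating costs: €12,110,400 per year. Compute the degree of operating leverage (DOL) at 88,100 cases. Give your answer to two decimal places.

5.31

At 88,100 units, contribution = 88,100 × €169.35 = €14,919,735.00.
Operating income = contribution − fixed costs = €14,919,735.00 − €12,110,400 = €2,809,335.00.
So DOL = total CM / EBIT = €14,919,735.00 / €2,809,335.00 = 5.3108.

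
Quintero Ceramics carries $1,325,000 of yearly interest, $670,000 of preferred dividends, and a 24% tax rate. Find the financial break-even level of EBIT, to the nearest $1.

Preferred dividends are paid after tax, so their pre-tax equivalent is $670,000 ÷ (1 − 0.24) = $881,578.95.
EPS = 0 when EBIT covers interest plus the pre-tax preferred burden: $1,325,000 + $881,578.95 = $2,206,578.95.

$2,206,579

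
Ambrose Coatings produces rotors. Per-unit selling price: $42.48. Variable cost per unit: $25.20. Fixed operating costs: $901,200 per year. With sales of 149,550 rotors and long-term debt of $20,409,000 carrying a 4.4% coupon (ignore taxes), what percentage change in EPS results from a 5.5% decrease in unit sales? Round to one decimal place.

At 149,550 units, contribution = 149,550 × $17.28 = $2,584,224.00.
Subtracting fixed costs: EBIT = $2,584,224.00 − $901,200 = $1,683,024.00.
After interest of $897,996.00, pre-tax earnings = $785,028.00.
DCL = total CM / (EBIT − I) = $2,584,224.00 / $785,028.00 = 3.2919.
EPS therefore changes by 3.2919 × (-5.5%) = -18.1%.

-18.1%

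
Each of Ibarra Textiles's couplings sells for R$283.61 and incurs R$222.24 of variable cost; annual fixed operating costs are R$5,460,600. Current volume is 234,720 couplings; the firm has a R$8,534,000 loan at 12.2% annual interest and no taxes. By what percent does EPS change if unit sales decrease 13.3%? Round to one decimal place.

Contribution at this volume is 234,720 × R$61.37 = R$14,404,766.40.
Operating income = contribution − fixed costs = R$14,404,766.40 − R$5,460,600 = R$8,944,166.40.
Interest = R$1,041,148.00, so EBIT − I = R$7,903,018.40.
Degree of combined leverage = contribution ÷ (EBIT − I) = R$14,404,766.40 ÷ R$7,903,018.40 = 1.8227.
%ΔEPS = DCL × %ΔSales = 1.8227 × -13.3% = -24.2%.

-24.2%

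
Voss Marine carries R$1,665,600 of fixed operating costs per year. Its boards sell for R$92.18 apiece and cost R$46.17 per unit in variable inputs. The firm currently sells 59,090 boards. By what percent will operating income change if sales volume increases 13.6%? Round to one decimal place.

Total contribution margin = 59,090 × R$46.01 = R$2,718,730.90.
EBIT = R$2,718,730.90 − R$1,665,600 = R$1,053,130.90.
Degree of operating leverage = R$2,718,730.90 / R$1,053,130.90 = 2.5816.
Operating income changes by 2.5816 × +13.6% = +35.1%.

+35.1%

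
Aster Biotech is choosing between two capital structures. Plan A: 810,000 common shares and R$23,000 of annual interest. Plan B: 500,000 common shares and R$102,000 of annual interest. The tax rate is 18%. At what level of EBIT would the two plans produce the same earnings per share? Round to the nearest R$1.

At indifference, (EBIT − 23,000)(1 − t)/810,000 = (EBIT − 102,000)(1 − t)/500,000.
The (1 − t) factor cancels: (EBIT − 23,000) × 500,000 = (EBIT − 102,000) × 810,000.
Solving, EBIT = (102,000·810,000 − 23,000·500,000) / (810,000 − 500,000) = 71,120,000,000 / 310,000 = 229,419.35.

R$229,419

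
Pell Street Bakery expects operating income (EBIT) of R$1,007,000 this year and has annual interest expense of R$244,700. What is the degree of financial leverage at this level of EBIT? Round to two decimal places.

Annual interest charges come to R$244,700.00.
DFL = EBIT ÷ (EBIT − I) = R$1,007,000 ÷ (R$1,007,000 − R$244,700.00) = R$1,007,000 ÷ R$762,300.00 = 1.3210.

1.32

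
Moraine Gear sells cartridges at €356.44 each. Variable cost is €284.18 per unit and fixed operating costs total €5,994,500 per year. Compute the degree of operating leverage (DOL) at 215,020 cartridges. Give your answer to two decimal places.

1.63

Contribution at this volume is 215,020 × €72.26 = €15,537,345.20.
EBIT = €15,537,345.20 − €5,994,500 = €9,542,845.20.
Degree of operating leverage = €15,537,345.20 / €9,542,845.20 = 1.6282.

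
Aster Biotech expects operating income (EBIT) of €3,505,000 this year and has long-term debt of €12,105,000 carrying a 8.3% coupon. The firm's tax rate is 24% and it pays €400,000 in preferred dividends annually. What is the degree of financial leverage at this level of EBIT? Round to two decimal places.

Interest = €1,004,715.00.
Pre-tax preferred-dividend burden = €400,000 ÷ (1 − 0.24) = €526,315.79.
DFL = EBIT ÷ [EBIT − I − D_p/(1−t)] = €3,505,000 ÷ [€3,505,000 − €1,004,715.00 − €526,315.79] = €3,505,000 ÷ €1,973,969.21 = 1.7756.

1.78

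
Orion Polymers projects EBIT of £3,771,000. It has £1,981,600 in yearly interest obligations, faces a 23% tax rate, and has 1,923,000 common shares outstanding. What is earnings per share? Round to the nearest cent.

Pre-tax income = £3,771,000 − £1,981,600.00 = £1,789,400.00.
Net income = £1,789,400.00 × (1 − 0.23) = £1,377,838.00.
Per share: £1,377,838.00 / 1,923,000 shares = £0.72.

£0.72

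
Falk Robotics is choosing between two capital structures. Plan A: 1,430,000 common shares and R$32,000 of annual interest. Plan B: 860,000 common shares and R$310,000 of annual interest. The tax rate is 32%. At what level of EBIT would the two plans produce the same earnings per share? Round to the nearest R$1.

Set EPS_A = EPS_B: (EBIT − R$32,000)(1 − 0.32) ÷ 1,430,000 = (EBIT − R$310,000)(1 − 0.32) ÷ 860,000.
The (1 − t) factor cancels: (EBIT − 32,000) × 860,000 = (EBIT − 310,000) × 1,430,000.
EBIT × (1,430,000 − 860,000) = 310,000 × 1,430,000 − 32,000 × 860,000 = 415,780,000,000, so EBIT = 415,780,000,000 ÷ 570,000 = 729,438.60.

R$729,439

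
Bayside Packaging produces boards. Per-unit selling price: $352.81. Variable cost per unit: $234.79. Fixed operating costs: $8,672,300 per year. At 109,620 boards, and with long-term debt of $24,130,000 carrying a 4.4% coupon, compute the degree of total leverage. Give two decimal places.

4.04

At 109,620 units, contribution = 109,620 × $118.02 = $12,937,352.40.
Operating income = contribution − fixed costs = $12,937,352.40 − $8,672,300 = $4,265,052.40. Interest = $1,061,720.00, so EBIT − I = $3,203,332.40.
DCL = contribution ÷ (EBIT − I) = $12,937,352.40 ÷ $3,203,332.40 = 4.0387.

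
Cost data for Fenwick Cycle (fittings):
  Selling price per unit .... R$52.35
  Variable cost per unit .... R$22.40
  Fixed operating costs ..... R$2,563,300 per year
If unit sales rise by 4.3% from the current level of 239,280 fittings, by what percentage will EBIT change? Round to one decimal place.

Total contribution margin = 239,280 × R$29.95 = R$7,166,436.00.
Subtracting fixed costs: EBIT = R$7,166,436.00 − R$2,563,300 = R$4,603,136.00.
Degree of operating leverage = R$7,166,436.00 / R$4,603,136.00 = 1.5569.
Operating income changes by 1.5569 × +4.3% = +6.7%.

+6.7%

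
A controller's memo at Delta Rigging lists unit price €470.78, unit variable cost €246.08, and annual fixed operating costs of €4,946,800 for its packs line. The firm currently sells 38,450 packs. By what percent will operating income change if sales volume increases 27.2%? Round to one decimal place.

Contribution at this volume is 38,450 × €224.70 = €8,639,715.00.
Operating income = contribution − fixed costs = €8,639,715.00 − €4,946,800 = €3,692,915.00.
So DOL = total CM / EBIT = €8,639,715.00 / €3,692,915.00 = 2.3395.
%ΔEBIT = DOL × %ΔSales = 2.3395 × +27.2% = +63.6%.

+63.6%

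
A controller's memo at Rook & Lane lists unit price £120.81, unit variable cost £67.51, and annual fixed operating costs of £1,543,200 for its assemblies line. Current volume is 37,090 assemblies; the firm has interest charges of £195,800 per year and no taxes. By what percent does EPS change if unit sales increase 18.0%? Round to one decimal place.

Total contribution margin = 37,090 × £53.30 = £1,976,897.00.
Operating income = contribution − fixed costs = £1,976,897.00 − £1,543,200 = £433,697.00.
Interest = £195,800.00, so EBIT − I = £237,897.00.
DCL = total CM / (EBIT − I) = £1,976,897.00 / £237,897.00 = 8.3099.
EPS therefore changes by 8.3099 × (+18.0%) = +149.6%.

+149.6%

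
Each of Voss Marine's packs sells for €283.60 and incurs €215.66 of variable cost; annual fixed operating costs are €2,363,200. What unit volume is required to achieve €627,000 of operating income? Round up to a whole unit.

44,013 packs

Contribution margin per unit = €283.60 − €215.66 = €67.94.
Need Q such that Q × €67.94 − €2,363,200 = €627,000, i.e. Q = €2,990,200 / €67.94 = 44,012.36 → 44,013.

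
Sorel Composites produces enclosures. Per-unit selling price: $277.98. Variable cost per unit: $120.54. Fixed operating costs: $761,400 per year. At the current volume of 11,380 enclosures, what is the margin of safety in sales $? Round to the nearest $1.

Each unit contributes $277.98 − $120.54 = $157.44. Break-even units = $761,400 ÷ $157.44 = 4,836.13; break-even revenue = 4,836.13 × $277.98 = $1,344,346.88.
Current sales = 11,380 × $277.98 = $3,163,412.40.
Margin of safety = $3,163,412.40 − $1,344,346.88 = $1,819,066.

$1,819,066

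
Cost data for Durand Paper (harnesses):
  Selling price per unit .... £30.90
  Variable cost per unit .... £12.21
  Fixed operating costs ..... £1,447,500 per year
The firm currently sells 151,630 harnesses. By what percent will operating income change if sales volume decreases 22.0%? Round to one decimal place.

At 151,630 units, contribution = 151,630 × £18.69 = £2,833,964.70.
Subtracting fixed costs: EBIT = £2,833,964.70 − £1,447,500 = £1,386,464.70.
Degree of operating leverage = £2,833,964.70 / £1,386,464.70 = 2.0440.
So EBIT moves 2.0440 × (-22.0%) = -45.0%.

-45.0%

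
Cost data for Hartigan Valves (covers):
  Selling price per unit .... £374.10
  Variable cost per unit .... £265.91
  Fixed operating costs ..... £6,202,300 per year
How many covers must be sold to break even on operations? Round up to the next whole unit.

Contribution margin per unit = £374.10 − £265.91 = £108.19.
Units to break even: £6,202,300 ÷ £108.19 = 57,327.85, rounded up to 57,328.

57,328 covers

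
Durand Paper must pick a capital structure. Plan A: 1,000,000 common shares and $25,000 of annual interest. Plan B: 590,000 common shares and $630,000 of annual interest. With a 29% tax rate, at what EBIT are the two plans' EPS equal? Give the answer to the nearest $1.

At indifference, (EBIT − 25,000)(1 − t)/1,000,000 = (EBIT − 630,000)(1 − t)/590,000.
The (1 − t) factor cancels: (EBIT − 25,000) × 590,000 = (EBIT − 630,000) × 1,000,000.
EBIT × (1,000,000 − 590,000) = 630,000 × 1,000,000 − 25,000 × 590,000 = 615,250,000,000, so EBIT = 615,250,000,000 ÷ 410,000 = 1,500,609.76.

$1,500,610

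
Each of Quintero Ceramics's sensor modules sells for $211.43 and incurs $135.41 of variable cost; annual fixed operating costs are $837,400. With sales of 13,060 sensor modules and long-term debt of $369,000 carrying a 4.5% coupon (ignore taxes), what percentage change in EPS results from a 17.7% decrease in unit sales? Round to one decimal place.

At 13,060 units, contribution = 13,060 × $76.02 = $992,821.20.
Operating income = contribution − fixed costs = $992,821.20 − $837,400 = $155,421.20.
Interest = $16,605.00, so EBIT − I = $138,816.20.
DCL = total CM / (EBIT − I) = $992,821.20 / $138,816.20 = 7.1521.
%ΔEPS = DCL × %ΔSales = 7.1521 × -17.7% = -126.6%.

-126.6%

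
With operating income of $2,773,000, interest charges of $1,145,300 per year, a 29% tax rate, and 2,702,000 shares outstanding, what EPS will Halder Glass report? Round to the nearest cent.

$0.43

Pre-tax income = $2,773,000 − $1,145,300.00 = $1,627,700.00.
After tax at 29%: net income = $1,627,700.00 × 0.71 = $1,155,667.00.
Per share: $1,155,667.00 / 2,702,000 shares = $0.43.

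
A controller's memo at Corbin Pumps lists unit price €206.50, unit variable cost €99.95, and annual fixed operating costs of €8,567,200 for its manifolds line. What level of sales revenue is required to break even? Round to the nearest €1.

€16,603,724

Contribution margin per unit = €206.50 − €99.95 = €106.55, a CM ratio of €106.55 ÷ €206.50 = 0.5160.
Break-even sales = FC ÷ CM ratio = €8,567,200 × €206.50 / €106.55 = €16,603,724.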